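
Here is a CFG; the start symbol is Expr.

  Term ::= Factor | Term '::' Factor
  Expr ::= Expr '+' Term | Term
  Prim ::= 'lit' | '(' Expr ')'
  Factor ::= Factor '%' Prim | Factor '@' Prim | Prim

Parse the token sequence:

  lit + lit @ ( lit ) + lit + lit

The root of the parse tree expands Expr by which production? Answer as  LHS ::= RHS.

Expr ::= Expr '+' Term

[Expr [Expr [Expr [Expr [Term [Factor [Prim lit]]]] + [Term [Factor [Factor [Prim lit]] @ [Prim ( [Expr [Term [Factor [Prim lit]]]] )]]]] + [Term [Factor [Prim lit]]]] + [Term [Factor [Prim lit]]]]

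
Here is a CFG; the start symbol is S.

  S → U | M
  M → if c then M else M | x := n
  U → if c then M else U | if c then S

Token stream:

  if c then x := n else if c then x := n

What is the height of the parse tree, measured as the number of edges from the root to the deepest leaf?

5

[S [U if c then [M x := n] else [U if c then [S [M x := n]]]]]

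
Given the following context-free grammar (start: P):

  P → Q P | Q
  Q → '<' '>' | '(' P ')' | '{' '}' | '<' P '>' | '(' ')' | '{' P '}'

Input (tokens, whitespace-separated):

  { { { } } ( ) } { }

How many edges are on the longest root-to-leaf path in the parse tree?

6

[P [Q { [P [Q { [P [Q { }]] }] [P [Q ( )]]] }] [P [Q { }]]]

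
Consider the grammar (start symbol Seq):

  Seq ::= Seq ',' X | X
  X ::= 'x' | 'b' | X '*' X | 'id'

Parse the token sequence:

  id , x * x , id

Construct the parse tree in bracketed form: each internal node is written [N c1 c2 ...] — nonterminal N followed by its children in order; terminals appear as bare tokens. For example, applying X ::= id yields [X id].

Seq
Seq , X
Seq , X , X
X , X , X
id , X , X
id , X * X , X
id , x * X , X
id , x * x , X
id , x * x , id

[Seq [Seq [Seq [X id]] , [X [X x] * [X x]]] , [X id]]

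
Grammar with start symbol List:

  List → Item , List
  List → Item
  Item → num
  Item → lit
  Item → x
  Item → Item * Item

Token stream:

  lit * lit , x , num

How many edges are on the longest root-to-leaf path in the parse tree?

4

[List [Item [Item lit] * [Item lit]] , [List [Item x] , [List [Item num]]]]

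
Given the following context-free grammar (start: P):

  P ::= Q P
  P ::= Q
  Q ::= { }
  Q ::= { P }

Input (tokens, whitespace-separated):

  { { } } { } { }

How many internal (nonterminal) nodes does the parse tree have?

[P [Q { [P [Q { }]] }] [P [Q { }] [P [Q { }]]]]

8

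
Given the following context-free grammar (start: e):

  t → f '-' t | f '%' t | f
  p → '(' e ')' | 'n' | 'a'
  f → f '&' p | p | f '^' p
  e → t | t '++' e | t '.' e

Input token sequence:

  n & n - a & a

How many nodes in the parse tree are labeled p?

4

[e [t [f [f [p n]] & [p n]] - [t [f [f [p a]] & [p a]]]]]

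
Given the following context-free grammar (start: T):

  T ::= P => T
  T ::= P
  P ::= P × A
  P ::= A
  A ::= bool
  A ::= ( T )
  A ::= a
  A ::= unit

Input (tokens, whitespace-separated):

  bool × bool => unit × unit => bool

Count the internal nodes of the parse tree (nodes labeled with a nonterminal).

13

[T [P [P [A bool]] × [A bool]] => [T [P [P [A unit]] × [A unit]] => [T [P [A bool]]]]]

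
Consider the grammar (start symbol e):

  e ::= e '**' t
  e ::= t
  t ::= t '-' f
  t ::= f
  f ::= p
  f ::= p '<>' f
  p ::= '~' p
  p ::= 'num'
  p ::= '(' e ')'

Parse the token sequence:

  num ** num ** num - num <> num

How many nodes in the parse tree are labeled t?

[e [e [e [t [f [p num]]]] ** [t [f [p num]]]] ** [t [t [f [p num]]] - [f [p num] <> [f [p num]]]]]

4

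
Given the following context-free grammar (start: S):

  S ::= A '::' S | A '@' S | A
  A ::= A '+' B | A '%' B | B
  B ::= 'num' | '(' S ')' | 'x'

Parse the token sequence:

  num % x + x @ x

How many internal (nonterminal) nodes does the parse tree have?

[S [A [A [A [B num]] % [B x]] + [B x]] @ [S [A [B x]]]]

10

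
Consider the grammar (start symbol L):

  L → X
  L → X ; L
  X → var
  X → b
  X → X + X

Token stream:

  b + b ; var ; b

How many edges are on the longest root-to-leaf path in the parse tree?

[L [X [X b] + [X b]] ; [L [X var] ; [L [X b]]]]

4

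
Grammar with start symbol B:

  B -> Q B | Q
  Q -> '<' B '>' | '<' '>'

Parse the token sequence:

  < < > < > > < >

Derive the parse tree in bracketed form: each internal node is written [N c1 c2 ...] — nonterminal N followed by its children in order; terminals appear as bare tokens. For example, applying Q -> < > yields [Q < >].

[B [Q < [B [Q < >] [B [Q < >]]] >] [B [Q < >]]]

B
Q B
< B > B
< Q B > B
< < > B > B
< < > Q > B
< < > < > > B
< < > < > > Q
< < > < > > < >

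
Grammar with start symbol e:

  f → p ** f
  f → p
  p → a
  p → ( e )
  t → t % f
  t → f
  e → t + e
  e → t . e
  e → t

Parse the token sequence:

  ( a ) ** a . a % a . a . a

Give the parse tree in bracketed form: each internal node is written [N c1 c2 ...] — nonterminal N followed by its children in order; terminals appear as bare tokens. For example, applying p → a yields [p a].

[e [t [f [p ( [e [t [f [p a]]]] )] ** [f [p a]]]] . [e [t [t [f [p a]]] % [f [p a]]] . [e [t [f [p a]]] . [e [t [f [p a]]]]]]]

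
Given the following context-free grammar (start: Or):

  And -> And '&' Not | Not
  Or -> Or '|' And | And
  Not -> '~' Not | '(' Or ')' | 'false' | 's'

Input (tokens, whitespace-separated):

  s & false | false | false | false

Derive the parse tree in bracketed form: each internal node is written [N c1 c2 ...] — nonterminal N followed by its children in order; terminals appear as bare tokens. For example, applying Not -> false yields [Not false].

[Or [Or [Or [Or [And [And [Not s]] & [Not false]]] | [And [Not false]]] | [And [Not false]]] | [And [Not false]]]

Or
Or | And
Or | And | And
Or | And | And | And
And | And | And | And
And & Not | And | And | And
Not & Not | And | And | And
s & Not | And | And | And
s & false | And | And | And
s & false | Not | And | And
s & false | false | And | And
s & false | false | Not | And
s & false | false | false | And
s & false | false | false | Not
s & false | false | false | false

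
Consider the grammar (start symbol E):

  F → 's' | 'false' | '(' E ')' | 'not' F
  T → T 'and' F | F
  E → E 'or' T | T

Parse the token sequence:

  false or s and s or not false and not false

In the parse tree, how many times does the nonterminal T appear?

5

[E [E [E [T [F false]]] or [T [T [F s]] and [F s]]] or [T [T [F not [F false]]] and [F not [F false]]]]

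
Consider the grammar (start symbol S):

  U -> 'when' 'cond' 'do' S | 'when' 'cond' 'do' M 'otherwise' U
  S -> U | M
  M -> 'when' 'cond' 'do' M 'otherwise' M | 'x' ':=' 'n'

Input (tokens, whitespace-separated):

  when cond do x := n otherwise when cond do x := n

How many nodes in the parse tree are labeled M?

[S [U when cond do [M x := n] otherwise [U when cond do [S [M x := n]]]]]

2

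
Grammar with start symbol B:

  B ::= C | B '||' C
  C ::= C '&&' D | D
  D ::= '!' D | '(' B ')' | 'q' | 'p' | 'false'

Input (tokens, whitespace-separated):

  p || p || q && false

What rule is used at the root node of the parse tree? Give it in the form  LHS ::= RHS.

[B [B [B [C [D p]]] || [C [D p]]] || [C [C [D q]] && [D false]]]

B ::= B '||' C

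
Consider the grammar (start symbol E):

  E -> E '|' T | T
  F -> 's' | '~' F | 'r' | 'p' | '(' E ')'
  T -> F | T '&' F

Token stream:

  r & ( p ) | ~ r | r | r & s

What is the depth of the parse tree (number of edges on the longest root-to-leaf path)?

9

[E [E [E [E [T [T [F r]] & [F ( [E [T [F p]]] )]]] | [T [F ~ [F r]]]] | [T [F r]]] | [T [T [F r]] & [F s]]]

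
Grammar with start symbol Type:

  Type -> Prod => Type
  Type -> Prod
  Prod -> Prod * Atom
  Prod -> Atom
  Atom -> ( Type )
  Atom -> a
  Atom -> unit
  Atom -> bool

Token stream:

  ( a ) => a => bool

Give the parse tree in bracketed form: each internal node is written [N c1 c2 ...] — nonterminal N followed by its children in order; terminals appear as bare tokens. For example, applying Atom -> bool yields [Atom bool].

[Type [Prod [Atom ( [Type [Prod [Atom a]]] )]] => [Type [Prod [Atom a]] => [Type [Prod [Atom bool]]]]]

Type
Prod => Type
Atom => Type
( Type ) => Type
( Prod ) => Type
( Atom ) => Type
( a ) => Type
( a ) => Prod => Type
( a ) => Atom => Type
( a ) => a => Type
( a ) => a => Prod
( a ) => a => Atom
( a ) => a => bool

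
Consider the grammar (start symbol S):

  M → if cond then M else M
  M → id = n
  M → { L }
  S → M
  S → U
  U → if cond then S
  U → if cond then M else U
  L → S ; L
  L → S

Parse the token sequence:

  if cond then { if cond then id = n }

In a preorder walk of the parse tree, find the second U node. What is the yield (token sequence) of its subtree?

[S [U if cond then [S [M { [L [S [U if cond then [S [M id = n]]]]] }]]]]

if cond then id = n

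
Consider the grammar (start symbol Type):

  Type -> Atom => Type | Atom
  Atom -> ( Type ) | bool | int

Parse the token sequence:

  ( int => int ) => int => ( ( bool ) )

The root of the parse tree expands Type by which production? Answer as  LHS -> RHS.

Type -> Atom => Type

[Type [Atom ( [Type [Atom int] => [Type [Atom int]]] )] => [Type [Atom int] => [Type [Atom ( [Type [Atom ( [Type [Atom bool]] )]] )]]]]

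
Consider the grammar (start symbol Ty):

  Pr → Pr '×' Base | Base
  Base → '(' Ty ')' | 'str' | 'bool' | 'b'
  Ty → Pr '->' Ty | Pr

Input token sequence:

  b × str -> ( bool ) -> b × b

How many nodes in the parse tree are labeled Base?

6

[Ty [Pr [Pr [Base b]] × [Base str]] -> [Ty [Pr [Base ( [Ty [Pr [Base bool]]] )]] -> [Ty [Pr [Pr [Base b]] × [Base b]]]]]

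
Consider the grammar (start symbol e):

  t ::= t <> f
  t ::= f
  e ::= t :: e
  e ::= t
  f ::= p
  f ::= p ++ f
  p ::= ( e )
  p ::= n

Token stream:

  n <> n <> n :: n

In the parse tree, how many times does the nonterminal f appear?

[e [t [t [t [f [p n]]] <> [f [p n]]] <> [f [p n]]] :: [e [t [f [p n]]]]]

4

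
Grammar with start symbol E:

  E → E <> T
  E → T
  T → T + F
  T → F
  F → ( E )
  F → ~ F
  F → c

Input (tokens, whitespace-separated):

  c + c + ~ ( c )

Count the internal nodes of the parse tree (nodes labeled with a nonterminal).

[E [T [T [T [F c]] + [F c]] + [F ~ [F ( [E [T [F c]]] )]]]]

11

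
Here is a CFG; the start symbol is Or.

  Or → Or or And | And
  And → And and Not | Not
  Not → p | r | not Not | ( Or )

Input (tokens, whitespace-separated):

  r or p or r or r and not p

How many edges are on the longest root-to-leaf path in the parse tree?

[Or [Or [Or [Or [And [Not r]]] or [And [Not p]]] or [And [Not r]]] or [And [And [Not r]] and [Not not [Not p]]]]

6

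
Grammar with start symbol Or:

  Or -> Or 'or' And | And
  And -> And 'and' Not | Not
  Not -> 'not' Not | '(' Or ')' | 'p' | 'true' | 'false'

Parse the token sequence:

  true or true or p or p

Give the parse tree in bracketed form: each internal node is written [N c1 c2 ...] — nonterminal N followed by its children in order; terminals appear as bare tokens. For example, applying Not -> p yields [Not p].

[Or [Or [Or [Or [And [Not true]]] or [And [Not true]]] or [And [Not p]]] or [And [Not p]]]

Or
Or or And
Or or And or And
Or or And or And or And
And or And or And or And
Not or And or And or And
true or And or And or And
true or Not or And or And
true or true or And or And
true or true or Not or And
true or true or p or And
true or true or p or Not
true or true or p or p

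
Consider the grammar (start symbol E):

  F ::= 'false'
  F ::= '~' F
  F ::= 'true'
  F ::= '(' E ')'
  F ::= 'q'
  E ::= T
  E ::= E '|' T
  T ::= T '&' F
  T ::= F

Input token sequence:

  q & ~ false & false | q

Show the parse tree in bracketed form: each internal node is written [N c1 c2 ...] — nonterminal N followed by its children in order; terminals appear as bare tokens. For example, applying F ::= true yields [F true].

[E [E [T [T [T [F q]] & [F ~ [F false]]] & [F false]]] | [T [F q]]]

E
E | T
T | T
T & F | T
T & F & F | T
F & F & F | T
q & F & F | T
q & ~ F & F | T
q & ~ false & F | T
q & ~ false & false | T
q & ~ false & false | F
q & ~ false & false | q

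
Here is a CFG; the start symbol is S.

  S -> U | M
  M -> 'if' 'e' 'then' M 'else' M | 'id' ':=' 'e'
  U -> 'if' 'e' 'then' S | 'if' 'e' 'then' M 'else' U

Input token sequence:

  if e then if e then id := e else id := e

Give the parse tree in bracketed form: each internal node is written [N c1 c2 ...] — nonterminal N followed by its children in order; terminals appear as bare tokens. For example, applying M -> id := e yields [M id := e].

S
U
if e then S
if e then M
if e then if e then M else M
if e then if e then id := e else M
if e then if e then id := e else id := e

[S [U if e then [S [M if e then [M id := e] else [M id := e]]]]]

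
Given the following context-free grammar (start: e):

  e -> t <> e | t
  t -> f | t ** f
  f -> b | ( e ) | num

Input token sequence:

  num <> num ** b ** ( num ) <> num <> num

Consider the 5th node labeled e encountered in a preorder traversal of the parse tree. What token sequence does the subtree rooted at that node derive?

[e [t [f num]] <> [e [t [t [t [f num]] ** [f b]] ** [f ( [e [t [f num]]] )]] <> [e [t [f num]] <> [e [t [f num]]]]]]

num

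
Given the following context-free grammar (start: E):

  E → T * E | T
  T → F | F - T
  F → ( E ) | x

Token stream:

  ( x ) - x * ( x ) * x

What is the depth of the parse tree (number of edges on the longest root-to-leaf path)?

7

[E [T [F ( [E [T [F x]]] )] - [T [F x]]] * [E [T [F ( [E [T [F x]]] )]] * [E [T [F x]]]]]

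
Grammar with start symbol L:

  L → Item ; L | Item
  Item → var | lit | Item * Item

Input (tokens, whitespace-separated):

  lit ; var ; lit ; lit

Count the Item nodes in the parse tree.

4

[L [Item lit] ; [L [Item var] ; [L [Item lit] ; [L [Item lit]]]]]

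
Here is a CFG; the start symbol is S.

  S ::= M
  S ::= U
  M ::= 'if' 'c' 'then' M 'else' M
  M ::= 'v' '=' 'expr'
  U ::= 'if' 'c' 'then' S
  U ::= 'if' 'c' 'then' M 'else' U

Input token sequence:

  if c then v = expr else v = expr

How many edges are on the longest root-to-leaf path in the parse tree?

3

[S [M if c then [M v = expr] else [M v = expr]]]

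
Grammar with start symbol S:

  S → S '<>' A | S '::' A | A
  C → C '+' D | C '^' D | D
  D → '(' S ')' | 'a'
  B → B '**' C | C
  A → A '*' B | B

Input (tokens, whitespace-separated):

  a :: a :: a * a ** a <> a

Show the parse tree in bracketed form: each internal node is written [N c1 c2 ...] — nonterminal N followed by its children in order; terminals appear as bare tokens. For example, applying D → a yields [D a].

[S [S [S [S [A [B [C [D a]]]]] :: [A [B [C [D a]]]]] :: [A [A [B [C [D a]]]] * [B [B [C [D a]]] ** [C [D a]]]]] <> [A [B [C [D a]]]]]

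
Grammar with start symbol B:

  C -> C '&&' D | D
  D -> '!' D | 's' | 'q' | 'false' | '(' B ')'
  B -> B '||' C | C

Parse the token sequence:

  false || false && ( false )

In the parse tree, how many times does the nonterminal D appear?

[B [B [C [D false]]] || [C [C [D false]] && [D ( [B [C [D false]]] )]]]

4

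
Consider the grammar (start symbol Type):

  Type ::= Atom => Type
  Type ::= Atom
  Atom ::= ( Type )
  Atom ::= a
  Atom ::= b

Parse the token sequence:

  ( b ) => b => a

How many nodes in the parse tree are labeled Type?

4

[Type [Atom ( [Type [Atom b]] )] => [Type [Atom b] => [Type [Atom a]]]]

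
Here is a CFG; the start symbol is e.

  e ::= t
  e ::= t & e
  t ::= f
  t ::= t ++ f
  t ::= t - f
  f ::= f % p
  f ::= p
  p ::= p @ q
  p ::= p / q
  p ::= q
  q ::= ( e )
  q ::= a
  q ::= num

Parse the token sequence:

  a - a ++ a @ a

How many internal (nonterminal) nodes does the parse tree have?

15

[e [t [t [t [f [p [q a]]]] - [f [p [q a]]]] ++ [f [p [p [q a]] @ [q a]]]]]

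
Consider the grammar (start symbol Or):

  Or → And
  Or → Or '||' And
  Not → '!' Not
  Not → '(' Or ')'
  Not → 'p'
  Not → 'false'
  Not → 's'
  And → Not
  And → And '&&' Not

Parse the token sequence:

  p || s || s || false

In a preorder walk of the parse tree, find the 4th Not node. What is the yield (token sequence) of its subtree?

[Or [Or [Or [Or [And [Not p]]] || [And [Not s]]] || [And [Not s]]] || [And [Not false]]]

false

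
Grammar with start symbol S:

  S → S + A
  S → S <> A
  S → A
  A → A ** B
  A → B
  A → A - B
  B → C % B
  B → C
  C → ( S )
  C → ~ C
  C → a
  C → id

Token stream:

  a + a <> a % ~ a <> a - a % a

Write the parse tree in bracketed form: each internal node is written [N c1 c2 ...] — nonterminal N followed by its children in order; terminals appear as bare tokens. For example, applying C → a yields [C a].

[S [S [S [S [A [B [C a]]]] + [A [B [C a]]]] <> [A [B [C a] % [B [C ~ [C a]]]]]] <> [A [A [B [C a]]] - [B [C a] % [B [C a]]]]]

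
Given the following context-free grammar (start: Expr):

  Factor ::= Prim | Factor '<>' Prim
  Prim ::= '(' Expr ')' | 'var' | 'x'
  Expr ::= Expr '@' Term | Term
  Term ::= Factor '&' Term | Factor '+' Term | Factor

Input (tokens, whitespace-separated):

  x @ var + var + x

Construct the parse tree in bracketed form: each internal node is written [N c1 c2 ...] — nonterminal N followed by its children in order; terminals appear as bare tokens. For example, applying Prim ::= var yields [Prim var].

[Expr [Expr [Term [Factor [Prim x]]]] @ [Term [Factor [Prim var]] + [Term [Factor [Prim var]] + [Term [Factor [Prim x]]]]]]

Expr
Expr @ Term
Term @ Term
Factor @ Term
Prim @ Term
x @ Term
x @ Factor + Term
x @ Prim + Term
x @ var + Term
x @ var + Factor + Term
x @ var + Prim + Term
x @ var + var + Term
x @ var + var + Factor
x @ var + var + Prim
x @ var + var + x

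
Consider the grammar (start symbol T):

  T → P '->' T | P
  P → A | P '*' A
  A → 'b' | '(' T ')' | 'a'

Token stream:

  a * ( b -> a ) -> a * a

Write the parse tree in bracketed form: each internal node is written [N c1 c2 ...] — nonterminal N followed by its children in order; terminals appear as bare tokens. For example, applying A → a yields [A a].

T
P -> T
P * A -> T
A * A -> T
a * A -> T
a * ( T ) -> T
a * ( P -> T ) -> T
a * ( A -> T ) -> T
a * ( b -> T ) -> T
a * ( b -> P ) -> T
a * ( b -> A ) -> T
a * ( b -> a ) -> T
a * ( b -> a ) -> P
a * ( b -> a ) -> P * A
a * ( b -> a ) -> A * A
a * ( b -> a ) -> a * A
a * ( b -> a ) -> a * a

[T [P [P [A a]] * [A ( [T [P [A b]] -> [T [P [A a]]]] )]] -> [T [P [P [A a]] * [A a]]]]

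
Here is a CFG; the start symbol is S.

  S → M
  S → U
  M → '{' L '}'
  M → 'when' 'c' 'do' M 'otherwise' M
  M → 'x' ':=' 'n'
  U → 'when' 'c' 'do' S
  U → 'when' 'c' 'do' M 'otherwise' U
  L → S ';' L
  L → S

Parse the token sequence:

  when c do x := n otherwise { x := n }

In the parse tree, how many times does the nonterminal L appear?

1

[S [M when c do [M x := n] otherwise [M { [L [S [M x := n]]] }]]]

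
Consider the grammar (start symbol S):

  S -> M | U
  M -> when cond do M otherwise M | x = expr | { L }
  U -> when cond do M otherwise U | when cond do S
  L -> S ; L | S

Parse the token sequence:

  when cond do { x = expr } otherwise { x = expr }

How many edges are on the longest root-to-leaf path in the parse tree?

[S [M when cond do [M { [L [S [M x = expr]]] }] otherwise [M { [L [S [M x = expr]]] }]]]

6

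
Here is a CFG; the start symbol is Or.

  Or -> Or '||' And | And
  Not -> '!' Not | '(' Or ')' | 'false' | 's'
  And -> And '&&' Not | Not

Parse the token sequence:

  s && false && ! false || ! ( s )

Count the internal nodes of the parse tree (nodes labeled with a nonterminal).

15

[Or [Or [And [And [And [Not s]] && [Not false]] && [Not ! [Not false]]]] || [And [Not ! [Not ( [Or [And [Not s]]] )]]]]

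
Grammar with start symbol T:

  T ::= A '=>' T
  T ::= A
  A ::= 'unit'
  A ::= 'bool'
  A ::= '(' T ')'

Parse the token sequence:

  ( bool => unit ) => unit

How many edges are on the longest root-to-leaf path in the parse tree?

[T [A ( [T [A bool] => [T [A unit]]] )] => [T [A unit]]]

5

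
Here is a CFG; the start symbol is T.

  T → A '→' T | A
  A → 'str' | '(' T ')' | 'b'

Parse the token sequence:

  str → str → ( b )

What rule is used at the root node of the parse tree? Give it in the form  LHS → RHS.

T → A '→' T

[T [A str] → [T [A str] → [T [A ( [T [A b]] )]]]]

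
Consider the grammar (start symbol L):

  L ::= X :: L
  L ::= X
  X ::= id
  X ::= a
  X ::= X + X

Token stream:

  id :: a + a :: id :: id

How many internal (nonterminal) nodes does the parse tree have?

10

[L [X id] :: [L [X [X a] + [X a]] :: [L [X id] :: [L [X id]]]]]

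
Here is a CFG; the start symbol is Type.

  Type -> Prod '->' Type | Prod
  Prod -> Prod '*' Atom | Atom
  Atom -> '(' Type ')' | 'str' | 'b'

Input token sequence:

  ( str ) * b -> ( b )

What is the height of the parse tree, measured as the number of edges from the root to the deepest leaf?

[Type [Prod [Prod [Atom ( [Type [Prod [Atom str]]] )]] * [Atom b]] -> [Type [Prod [Atom ( [Type [Prod [Atom b]]] )]]]]

7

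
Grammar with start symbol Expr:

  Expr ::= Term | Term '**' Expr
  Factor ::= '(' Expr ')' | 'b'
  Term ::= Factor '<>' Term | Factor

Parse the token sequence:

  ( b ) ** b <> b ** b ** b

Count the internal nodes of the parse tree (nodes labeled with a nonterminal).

17

[Expr [Term [Factor ( [Expr [Term [Factor b]]] )]] ** [Expr [Term [Factor b] <> [Term [Factor b]]] ** [Expr [Term [Factor b]] ** [Expr [Term [Factor b]]]]]]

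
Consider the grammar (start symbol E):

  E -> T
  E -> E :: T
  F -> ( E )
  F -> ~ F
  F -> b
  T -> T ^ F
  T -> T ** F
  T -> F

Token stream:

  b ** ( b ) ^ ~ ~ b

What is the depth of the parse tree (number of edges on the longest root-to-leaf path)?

[E [T [T [T [F b]] ** [F ( [E [T [F b]]] )]] ^ [F ~ [F ~ [F b]]]]]

7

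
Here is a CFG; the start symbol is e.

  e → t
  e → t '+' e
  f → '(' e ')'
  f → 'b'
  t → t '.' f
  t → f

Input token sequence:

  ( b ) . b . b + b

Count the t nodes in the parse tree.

5

[e [t [t [t [f ( [e [t [f b]]] )]] . [f b]] . [f b]] + [e [t [f b]]]]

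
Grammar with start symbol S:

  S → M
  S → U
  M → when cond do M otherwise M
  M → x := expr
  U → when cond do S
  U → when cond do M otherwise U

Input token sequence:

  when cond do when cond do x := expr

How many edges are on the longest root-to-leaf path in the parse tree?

6

[S [U when cond do [S [U when cond do [S [M x := expr]]]]]]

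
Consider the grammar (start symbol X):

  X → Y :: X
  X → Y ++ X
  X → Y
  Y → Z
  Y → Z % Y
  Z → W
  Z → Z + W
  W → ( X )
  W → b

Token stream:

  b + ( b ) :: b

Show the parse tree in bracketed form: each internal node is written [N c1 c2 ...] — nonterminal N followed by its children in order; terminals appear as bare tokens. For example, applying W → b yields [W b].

[X [Y [Z [Z [W b]] + [W ( [X [Y [Z [W b]]]] )]]] :: [X [Y [Z [W b]]]]]

X
Y :: X
Z :: X
Z + W :: X
W + W :: X
b + W :: X
b + ( X ) :: X
b + ( Y ) :: X
b + ( Z ) :: X
b + ( W ) :: X
b + ( b ) :: X
b + ( b ) :: Y
b + ( b ) :: Z
b + ( b ) :: W
b + ( b ) :: b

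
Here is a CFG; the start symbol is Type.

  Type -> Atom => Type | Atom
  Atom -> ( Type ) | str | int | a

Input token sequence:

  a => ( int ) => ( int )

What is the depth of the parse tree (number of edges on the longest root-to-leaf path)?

[Type [Atom a] => [Type [Atom ( [Type [Atom int]] )] => [Type [Atom ( [Type [Atom int]] )]]]]

6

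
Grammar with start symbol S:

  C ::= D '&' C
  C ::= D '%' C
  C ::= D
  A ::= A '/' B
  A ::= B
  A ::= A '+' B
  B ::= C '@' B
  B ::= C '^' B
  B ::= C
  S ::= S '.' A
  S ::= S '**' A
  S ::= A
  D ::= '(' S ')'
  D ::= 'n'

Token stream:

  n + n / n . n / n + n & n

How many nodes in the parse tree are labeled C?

7

[S [S [A [A [A [B [C [D n]]]] + [B [C [D n]]]] / [B [C [D n]]]]] . [A [A [A [B [C [D n]]]] / [B [C [D n]]]] + [B [C [D n] & [C [D n]]]]]]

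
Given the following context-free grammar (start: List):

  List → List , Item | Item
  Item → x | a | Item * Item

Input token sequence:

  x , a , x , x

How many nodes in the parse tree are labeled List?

4

[List [List [List [List [Item x]] , [Item a]] , [Item x]] , [Item x]]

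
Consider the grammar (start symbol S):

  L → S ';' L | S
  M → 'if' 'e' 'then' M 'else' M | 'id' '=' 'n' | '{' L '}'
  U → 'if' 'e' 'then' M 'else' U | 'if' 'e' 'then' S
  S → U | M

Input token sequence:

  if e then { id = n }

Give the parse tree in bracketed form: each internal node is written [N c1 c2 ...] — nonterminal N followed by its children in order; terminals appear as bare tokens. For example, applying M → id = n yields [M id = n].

S
U
if e then S
if e then M
if e then { L }
if e then { S }
if e then { M }
if e then { id = n }

[S [U if e then [S [M { [L [S [M id = n]]] }]]]]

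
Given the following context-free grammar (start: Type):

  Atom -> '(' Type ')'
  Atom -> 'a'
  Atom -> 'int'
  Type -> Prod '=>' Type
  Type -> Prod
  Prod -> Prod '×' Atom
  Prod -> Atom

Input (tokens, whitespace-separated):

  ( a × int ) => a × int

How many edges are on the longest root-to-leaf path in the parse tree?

7

[Type [Prod [Atom ( [Type [Prod [Prod [Atom a]] × [Atom int]]] )]] => [Type [Prod [Prod [Atom a]] × [Atom int]]]]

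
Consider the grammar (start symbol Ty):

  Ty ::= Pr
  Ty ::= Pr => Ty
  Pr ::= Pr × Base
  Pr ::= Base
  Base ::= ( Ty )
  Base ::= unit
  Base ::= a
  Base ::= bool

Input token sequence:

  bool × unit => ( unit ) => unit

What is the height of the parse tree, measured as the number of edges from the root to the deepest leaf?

[Ty [Pr [Pr [Base bool]] × [Base unit]] => [Ty [Pr [Base ( [Ty [Pr [Base unit]]] )]] => [Ty [Pr [Base unit]]]]]

7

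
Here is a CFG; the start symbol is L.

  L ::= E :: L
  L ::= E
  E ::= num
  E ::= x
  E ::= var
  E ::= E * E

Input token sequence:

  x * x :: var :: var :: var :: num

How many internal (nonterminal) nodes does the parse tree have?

[L [E [E x] * [E x]] :: [L [E var] :: [L [E var] :: [L [E var] :: [L [E num]]]]]]

12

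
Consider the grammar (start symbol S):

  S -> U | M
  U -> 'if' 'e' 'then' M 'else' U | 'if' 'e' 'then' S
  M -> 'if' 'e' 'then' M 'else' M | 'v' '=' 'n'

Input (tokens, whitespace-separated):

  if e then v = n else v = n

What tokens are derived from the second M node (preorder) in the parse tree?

v = n

[S [M if e then [M v = n] else [M v = n]]]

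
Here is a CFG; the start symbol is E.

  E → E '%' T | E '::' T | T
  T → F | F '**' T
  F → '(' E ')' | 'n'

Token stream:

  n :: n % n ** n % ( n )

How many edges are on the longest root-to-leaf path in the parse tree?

[E [E [E [E [T [F n]]] :: [T [F n]]] % [T [F n] ** [T [F n]]]] % [T [F ( [E [T [F n]]] )]]]

6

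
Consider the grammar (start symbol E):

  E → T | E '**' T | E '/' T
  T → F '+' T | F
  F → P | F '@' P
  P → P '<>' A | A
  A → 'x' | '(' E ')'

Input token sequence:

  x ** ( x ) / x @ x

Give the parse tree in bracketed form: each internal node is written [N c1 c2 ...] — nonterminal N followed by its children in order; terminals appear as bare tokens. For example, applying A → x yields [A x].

[E [E [E [T [F [P [A x]]]]] ** [T [F [P [A ( [E [T [F [P [A x]]]]] )]]]]] / [T [F [F [P [A x]]] @ [P [A x]]]]]

E
E / T
E ** T / T
T ** T / T
F ** T / T
P ** T / T
A ** T / T
x ** T / T
x ** F / T
x ** P / T
x ** A / T
x ** ( E ) / T
x ** ( T ) / T
x ** ( F ) / T
x ** ( P ) / T
x ** ( A ) / T
x ** ( x ) / T
x ** ( x ) / F
x ** ( x ) / F @ P
x ** ( x ) / P @ P
x ** ( x ) / A @ P
x ** ( x ) / x @ P
x ** ( x ) / x @ A
x ** ( x ) / x @ x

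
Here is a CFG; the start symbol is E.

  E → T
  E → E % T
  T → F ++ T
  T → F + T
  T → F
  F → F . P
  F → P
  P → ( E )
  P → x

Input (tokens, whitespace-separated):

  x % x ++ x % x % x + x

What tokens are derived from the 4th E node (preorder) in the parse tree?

x

[E [E [E [E [T [F [P x]]]] % [T [F [P x]] ++ [T [F [P x]]]]] % [T [F [P x]]]] % [T [F [P x]] + [T [F [P x]]]]]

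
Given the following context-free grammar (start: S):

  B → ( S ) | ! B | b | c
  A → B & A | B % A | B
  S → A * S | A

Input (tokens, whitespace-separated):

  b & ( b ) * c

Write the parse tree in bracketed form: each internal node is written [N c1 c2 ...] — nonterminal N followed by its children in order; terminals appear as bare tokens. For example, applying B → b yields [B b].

S
A * S
B & A * S
b & A * S
b & B * S
b & ( S ) * S
b & ( A ) * S
b & ( B ) * S
b & ( b ) * S
b & ( b ) * A
b & ( b ) * B
b & ( b ) * c

[S [A [B b] & [A [B ( [S [A [B b]]] )]]] * [S [A [B c]]]]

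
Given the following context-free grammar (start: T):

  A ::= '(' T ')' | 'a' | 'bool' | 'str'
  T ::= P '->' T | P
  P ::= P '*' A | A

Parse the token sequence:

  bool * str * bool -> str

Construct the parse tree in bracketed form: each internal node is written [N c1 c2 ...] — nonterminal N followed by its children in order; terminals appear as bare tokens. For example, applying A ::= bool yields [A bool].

[T [P [P [P [A bool]] * [A str]] * [A bool]] -> [T [P [A str]]]]

T
P -> T
P * A -> T
P * A * A -> T
A * A * A -> T
bool * A * A -> T
bool * str * A -> T
bool * str * bool -> T
bool * str * bool -> P
bool * str * bool -> A
bool * str * bool -> str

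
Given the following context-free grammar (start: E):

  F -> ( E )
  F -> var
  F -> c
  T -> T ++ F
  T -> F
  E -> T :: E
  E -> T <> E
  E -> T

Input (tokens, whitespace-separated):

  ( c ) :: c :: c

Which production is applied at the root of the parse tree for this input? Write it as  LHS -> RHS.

E -> T :: E

[E [T [F ( [E [T [F c]]] )]] :: [E [T [F c]] :: [E [T [F c]]]]]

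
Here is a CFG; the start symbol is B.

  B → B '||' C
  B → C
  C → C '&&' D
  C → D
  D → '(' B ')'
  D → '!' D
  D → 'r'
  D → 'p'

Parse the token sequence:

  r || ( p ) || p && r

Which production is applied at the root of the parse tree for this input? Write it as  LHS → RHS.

[B [B [B [C [D r]]] || [C [D ( [B [C [D p]]] )]]] || [C [C [D p]] && [D r]]]

B → B '||' C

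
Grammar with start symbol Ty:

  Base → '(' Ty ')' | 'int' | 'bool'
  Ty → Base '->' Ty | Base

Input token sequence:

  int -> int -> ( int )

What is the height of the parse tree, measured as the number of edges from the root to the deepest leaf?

6

[Ty [Base int] -> [Ty [Base int] -> [Ty [Base ( [Ty [Base int]] )]]]]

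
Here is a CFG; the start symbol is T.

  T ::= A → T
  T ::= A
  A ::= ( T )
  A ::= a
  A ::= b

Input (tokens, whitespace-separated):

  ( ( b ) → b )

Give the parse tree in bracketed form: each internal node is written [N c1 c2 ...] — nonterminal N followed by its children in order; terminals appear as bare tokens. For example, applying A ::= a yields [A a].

[T [A ( [T [A ( [T [A b]] )] → [T [A b]]] )]]

T
A
( T )
( A → T )
( ( T ) → T )
( ( A ) → T )
( ( b ) → T )
( ( b ) → A )
( ( b ) → b )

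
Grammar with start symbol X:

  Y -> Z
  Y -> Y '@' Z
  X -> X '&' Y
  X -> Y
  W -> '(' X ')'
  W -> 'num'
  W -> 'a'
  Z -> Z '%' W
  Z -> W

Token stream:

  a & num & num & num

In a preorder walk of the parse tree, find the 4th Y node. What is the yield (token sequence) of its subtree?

num

[X [X [X [X [Y [Z [W a]]]] & [Y [Z [W num]]]] & [Y [Z [W num]]]] & [Y [Z [W num]]]]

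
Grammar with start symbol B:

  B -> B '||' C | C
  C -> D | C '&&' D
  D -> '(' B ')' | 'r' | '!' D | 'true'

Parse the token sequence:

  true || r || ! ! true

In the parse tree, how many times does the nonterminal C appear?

3

[B [B [B [C [D true]]] || [C [D r]]] || [C [D ! [D ! [D true]]]]]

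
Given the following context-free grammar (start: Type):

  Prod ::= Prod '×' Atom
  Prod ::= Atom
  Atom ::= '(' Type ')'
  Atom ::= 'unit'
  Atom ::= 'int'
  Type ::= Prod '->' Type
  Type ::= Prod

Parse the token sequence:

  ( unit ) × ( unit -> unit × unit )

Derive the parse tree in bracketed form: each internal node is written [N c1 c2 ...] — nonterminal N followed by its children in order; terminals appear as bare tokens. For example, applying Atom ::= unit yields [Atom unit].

[Type [Prod [Prod [Atom ( [Type [Prod [Atom unit]]] )]] × [Atom ( [Type [Prod [Atom unit]] -> [Type [Prod [Prod [Atom unit]] × [Atom unit]]]] )]]]

Type
Prod
Prod × Atom
Atom × Atom
( Type ) × Atom
( Prod ) × Atom
( Atom ) × Atom
( unit ) × Atom
( unit ) × ( Type )
( unit ) × ( Prod -> Type )
( unit ) × ( Atom -> Type )
( unit ) × ( unit -> Type )
( unit ) × ( unit -> Prod )
( unit ) × ( unit -> Prod × Atom )
( unit ) × ( unit -> Atom × Atom )
( unit ) × ( unit -> unit × Atom )
( unit ) × ( unit -> unit × unit )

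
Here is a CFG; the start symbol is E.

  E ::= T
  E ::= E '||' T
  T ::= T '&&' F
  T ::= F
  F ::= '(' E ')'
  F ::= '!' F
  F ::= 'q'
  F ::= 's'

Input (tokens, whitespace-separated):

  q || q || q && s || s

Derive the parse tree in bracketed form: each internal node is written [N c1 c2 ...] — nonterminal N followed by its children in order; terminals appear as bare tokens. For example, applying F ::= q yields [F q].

[E [E [E [E [T [F q]]] || [T [F q]]] || [T [T [F q]] && [F s]]] || [T [F s]]]

E
E || T
E || T || T
E || T || T || T
T || T || T || T
F || T || T || T
q || T || T || T
q || F || T || T
q || q || T || T
q || q || T && F || T
q || q || F && F || T
q || q || q && F || T
q || q || q && s || T
q || q || q && s || F
q || q || q && s || s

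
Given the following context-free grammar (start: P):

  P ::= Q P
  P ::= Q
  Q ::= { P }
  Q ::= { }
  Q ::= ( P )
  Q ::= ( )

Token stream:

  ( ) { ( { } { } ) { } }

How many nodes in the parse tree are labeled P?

[P [Q ( )] [P [Q { [P [Q ( [P [Q { }] [P [Q { }]]] )] [P [Q { }]]] }]]]

6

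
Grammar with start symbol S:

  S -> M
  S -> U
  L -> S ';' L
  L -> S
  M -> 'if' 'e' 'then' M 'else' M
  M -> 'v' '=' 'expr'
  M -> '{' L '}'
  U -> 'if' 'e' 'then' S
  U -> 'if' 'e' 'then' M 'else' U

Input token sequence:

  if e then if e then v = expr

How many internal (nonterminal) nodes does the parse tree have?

6

[S [U if e then [S [U if e then [S [M v = expr]]]]]]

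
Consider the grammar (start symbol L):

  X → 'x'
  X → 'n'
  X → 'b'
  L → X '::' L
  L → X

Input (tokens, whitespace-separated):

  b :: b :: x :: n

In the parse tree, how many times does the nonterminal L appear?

[L [X b] :: [L [X b] :: [L [X x] :: [L [X n]]]]]

4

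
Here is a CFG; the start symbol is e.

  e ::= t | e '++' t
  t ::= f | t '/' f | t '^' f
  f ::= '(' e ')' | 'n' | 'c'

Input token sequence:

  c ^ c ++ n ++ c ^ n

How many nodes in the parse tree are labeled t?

[e [e [e [t [t [f c]] ^ [f c]]] ++ [t [f n]]] ++ [t [t [f c]] ^ [f n]]]

5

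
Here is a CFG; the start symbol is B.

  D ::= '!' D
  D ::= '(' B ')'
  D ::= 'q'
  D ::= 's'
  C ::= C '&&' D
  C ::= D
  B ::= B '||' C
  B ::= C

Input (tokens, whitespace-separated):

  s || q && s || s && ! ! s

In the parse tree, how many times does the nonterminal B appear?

[B [B [B [C [D s]]] || [C [C [D q]] && [D s]]] || [C [C [D s]] && [D ! [D ! [D s]]]]]

3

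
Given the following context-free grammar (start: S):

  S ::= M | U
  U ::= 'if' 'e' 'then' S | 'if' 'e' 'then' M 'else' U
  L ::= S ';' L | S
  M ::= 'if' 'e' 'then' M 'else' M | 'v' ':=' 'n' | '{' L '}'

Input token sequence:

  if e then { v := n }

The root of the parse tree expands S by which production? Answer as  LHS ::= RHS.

S ::= U

[S [U if e then [S [M { [L [S [M v := n]]] }]]]]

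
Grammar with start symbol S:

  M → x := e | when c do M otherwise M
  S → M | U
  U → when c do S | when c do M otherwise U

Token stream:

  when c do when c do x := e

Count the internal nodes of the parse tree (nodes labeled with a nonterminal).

6

[S [U when c do [S [U when c do [S [M x := e]]]]]]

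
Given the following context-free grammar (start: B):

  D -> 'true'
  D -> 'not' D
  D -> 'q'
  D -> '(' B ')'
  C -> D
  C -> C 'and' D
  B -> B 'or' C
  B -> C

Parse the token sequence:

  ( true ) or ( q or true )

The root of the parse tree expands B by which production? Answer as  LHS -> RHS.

[B [B [C [D ( [B [C [D true]]] )]]] or [C [D ( [B [B [C [D q]]] or [C [D true]]] )]]]

B -> B 'or' C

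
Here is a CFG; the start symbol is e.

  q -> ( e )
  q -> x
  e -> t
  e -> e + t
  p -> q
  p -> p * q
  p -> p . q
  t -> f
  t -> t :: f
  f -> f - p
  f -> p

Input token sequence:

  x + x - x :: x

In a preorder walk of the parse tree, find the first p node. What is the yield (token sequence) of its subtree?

[e [e [t [f [p [q x]]]]] + [t [t [f [f [p [q x]]] - [p [q x]]]] :: [f [p [q x]]]]]

x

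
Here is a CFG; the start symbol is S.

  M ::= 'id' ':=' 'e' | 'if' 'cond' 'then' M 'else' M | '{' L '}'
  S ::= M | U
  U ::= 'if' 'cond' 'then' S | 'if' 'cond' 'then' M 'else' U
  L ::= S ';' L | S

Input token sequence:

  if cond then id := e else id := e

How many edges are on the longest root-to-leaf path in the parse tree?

3

[S [M if cond then [M id := e] else [M id := e]]]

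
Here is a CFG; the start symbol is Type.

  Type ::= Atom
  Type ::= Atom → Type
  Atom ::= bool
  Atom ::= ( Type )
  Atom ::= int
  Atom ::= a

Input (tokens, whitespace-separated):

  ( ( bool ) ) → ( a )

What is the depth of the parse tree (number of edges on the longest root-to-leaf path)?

6

[Type [Atom ( [Type [Atom ( [Type [Atom bool]] )]] )] → [Type [Atom ( [Type [Atom a]] )]]]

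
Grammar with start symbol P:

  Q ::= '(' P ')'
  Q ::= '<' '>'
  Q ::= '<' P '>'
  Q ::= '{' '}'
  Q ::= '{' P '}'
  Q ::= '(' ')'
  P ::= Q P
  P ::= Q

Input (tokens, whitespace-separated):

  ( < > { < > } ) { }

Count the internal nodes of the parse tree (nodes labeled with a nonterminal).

[P [Q ( [P [Q < >] [P [Q { [P [Q < >]] }]]] )] [P [Q { }]]]

10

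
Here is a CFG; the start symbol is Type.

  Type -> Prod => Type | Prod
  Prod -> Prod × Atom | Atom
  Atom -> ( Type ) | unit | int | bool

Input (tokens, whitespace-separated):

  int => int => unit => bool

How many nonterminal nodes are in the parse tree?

12

[Type [Prod [Atom int]] => [Type [Prod [Atom int]] => [Type [Prod [Atom unit]] => [Type [Prod [Atom bool]]]]]]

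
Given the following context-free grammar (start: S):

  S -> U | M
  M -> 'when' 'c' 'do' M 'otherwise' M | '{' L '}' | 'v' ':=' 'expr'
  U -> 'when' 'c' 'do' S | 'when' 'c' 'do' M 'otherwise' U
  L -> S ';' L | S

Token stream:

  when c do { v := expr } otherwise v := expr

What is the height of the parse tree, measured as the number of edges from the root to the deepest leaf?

6

[S [M when c do [M { [L [S [M v := expr]]] }] otherwise [M v := expr]]]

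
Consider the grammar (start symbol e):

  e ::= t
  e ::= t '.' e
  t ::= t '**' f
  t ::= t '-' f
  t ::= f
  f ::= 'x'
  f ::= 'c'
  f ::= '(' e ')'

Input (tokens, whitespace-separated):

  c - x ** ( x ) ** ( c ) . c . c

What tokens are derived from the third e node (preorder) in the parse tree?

c

[e [t [t [t [t [f c]] - [f x]] ** [f ( [e [t [f x]]] )]] ** [f ( [e [t [f c]]] )]] . [e [t [f c]] . [e [t [f c]]]]]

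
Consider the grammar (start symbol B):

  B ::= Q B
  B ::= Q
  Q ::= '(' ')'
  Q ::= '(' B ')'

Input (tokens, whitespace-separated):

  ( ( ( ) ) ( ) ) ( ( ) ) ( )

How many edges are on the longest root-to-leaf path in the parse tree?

6

[B [Q ( [B [Q ( [B [Q ( )]] )] [B [Q ( )]]] )] [B [Q ( [B [Q ( )]] )] [B [Q ( )]]]]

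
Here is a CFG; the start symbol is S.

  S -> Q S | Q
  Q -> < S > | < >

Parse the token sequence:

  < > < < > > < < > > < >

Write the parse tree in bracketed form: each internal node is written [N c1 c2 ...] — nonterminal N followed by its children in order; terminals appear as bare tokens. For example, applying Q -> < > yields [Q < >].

S
Q S
< > S
< > Q S
< > < S > S
< > < Q > S
< > < < > > S
< > < < > > Q S
< > < < > > < S > S
< > < < > > < Q > S
< > < < > > < < > > S
< > < < > > < < > > Q
< > < < > > < < > > < >

[S [Q < >] [S [Q < [S [Q < >]] >] [S [Q < [S [Q < >]] >] [S [Q < >]]]]]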